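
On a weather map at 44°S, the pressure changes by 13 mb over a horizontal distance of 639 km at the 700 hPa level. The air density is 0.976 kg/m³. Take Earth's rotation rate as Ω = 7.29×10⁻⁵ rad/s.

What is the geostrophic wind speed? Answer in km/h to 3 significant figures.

Coriolis parameter at 44°S:
f = 2Ω sin φ = 2 × 7.29×10⁻⁵ × sin 44° = 1.01×10⁻⁴ s⁻¹
Pressure gradient: |∂P/∂n| = 1300 Pa / 639000 m = 2.03×10⁻³ Pa/m
Geostrophic balance (pressure-gradient force = Coriolis force):
V_g = (1/(fρ)) |∂P/∂n| = 2.03×10⁻³ / (1.01×10⁻⁴ × 0.976) = 20.6 m/s
Converting: 20.6 m/s × 3.6 = 74.1 km/h

74.1 km/h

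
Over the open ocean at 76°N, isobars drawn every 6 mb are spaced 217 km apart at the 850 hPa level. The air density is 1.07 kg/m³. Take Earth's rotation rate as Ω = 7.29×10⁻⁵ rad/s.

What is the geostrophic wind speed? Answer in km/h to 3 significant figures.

Coriolis parameter at 76°N:
f = 2Ω sin φ = 2 × 7.29×10⁻⁵ × sin 76° = 1.41×10⁻⁴ s⁻¹
Pressure gradient: |∂P/∂n| = 600 Pa / 217000 m = 2.76×10⁻³ Pa/m
Geostrophic balance (pressure-gradient force = Coriolis force):
V_g = (1/(fρ)) |∂P/∂n| = 2.76×10⁻³ / (1.41×10⁻⁴ × 1.07) = 18.3 m/s
Converting: 18.3 m/s × 3.6 = 65.8 km/h

65.8 km/h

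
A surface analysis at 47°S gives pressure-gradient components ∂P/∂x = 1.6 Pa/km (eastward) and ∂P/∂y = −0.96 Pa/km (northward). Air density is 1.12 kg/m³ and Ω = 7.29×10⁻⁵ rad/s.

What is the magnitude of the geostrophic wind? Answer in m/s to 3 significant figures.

Coriolis parameter at 47°S:
f = 2Ω sin φ = 2 × 7.29×10⁻⁵ × sin 47° = 1.07×10⁻⁴ s⁻¹
In the Southern Hemisphere f is negative: f = −1.07×10⁻⁴ s⁻¹.
Component geostrophic relations (x east, y north):
u_g = −(1/(fρ)) ∂P/∂y,  v_g = (1/(fρ)) ∂P/∂x
u_g = −(−0.96×10⁻³)/(−1.07×10⁻⁴ × 1.12) = −8.04 m/s;  v_g = (1.6×10⁻³)/(−1.07×10⁻⁴ × 1.12) = −13.4 m/s
|V_g| = √(u_g² + v_g²) = 15.6 m/s

15.6 m/s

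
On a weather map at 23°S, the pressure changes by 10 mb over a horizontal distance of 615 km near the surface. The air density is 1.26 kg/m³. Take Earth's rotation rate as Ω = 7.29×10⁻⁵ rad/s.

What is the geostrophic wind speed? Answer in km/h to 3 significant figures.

81.5 km/h

Coriolis parameter at 23°S:
f = 2Ω sin φ = 2 × 7.29×10⁻⁵ × sin 23° = 5.70×10⁻⁵ s⁻¹
Pressure gradient: |∂P/∂n| = 1000 Pa / 615000 m = 1.63×10⁻³ Pa/m
Geostrophic balance (pressure-gradient force = Coriolis force):
V_g = (1/(fρ)) |∂P/∂n| = 1.63×10⁻³ / (5.70×10⁻⁵ × 1.26) = 22.7 m/s
Converting: 22.7 m/s × 3.6 = 81.5 km/h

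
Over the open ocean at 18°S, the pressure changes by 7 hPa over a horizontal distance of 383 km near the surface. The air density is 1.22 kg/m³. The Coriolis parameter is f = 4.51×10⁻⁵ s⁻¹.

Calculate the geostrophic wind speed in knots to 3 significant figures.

64.6 knots

Pressure gradient: |∂P/∂n| = 700 Pa / 383000 m = 1.83×10⁻³ Pa/m
Geostrophic balance (pressure-gradient force = Coriolis force):
V_g = (1/(fρ)) |∂P/∂n| = 1.83×10⁻³ / (4.51×10⁻⁵ × 1.22) = 33.2 m/s
Converting: 33.2 m/s × 1.944 = 64.6 knots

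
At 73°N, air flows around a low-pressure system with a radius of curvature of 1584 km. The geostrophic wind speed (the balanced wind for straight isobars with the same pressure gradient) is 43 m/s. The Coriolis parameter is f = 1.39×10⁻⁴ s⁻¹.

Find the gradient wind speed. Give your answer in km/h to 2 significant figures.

Around a low, centrifugal force acts outward with Coriolis, so pressure-gradient force balances both:
(1/ρ)|∂P/∂n| = fV + V²/R  →  V² + fR·V − fR·V_g = 0
With fR = 1.39×10⁻⁴ × 1584×10³ m = 220 m/s:
V = [−fR + √((fR)² + 4 fR V_g)]/2 = [−220 + √(220² + 4×220×43)]/2 = 36.8 m/s
Subgeostrophic (V < V_g = 43 m/s), as expected around a low.
Converting: 36.8 m/s × 3.6 = 130 km/h

130 km/h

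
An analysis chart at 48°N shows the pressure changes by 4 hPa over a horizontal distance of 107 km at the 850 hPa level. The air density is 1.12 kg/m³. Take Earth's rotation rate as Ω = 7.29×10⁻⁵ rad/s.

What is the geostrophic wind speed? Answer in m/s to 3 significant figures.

30.8 m/s

Coriolis parameter at 48°N:
f = 2Ω sin φ = 2 × 7.29×10⁻⁵ × sin 48° = 1.08×10⁻⁴ s⁻¹
Pressure gradient: |∂P/∂n| = 400 Pa / 107000 m = 3.74×10⁻³ Pa/m
Geostrophic balance (pressure-gradient force = Coriolis force):
V_g = (1/(fρ)) |∂P/∂n| = 3.74×10⁻³ / (1.08×10⁻⁴ × 1.12) = 30.8 m/s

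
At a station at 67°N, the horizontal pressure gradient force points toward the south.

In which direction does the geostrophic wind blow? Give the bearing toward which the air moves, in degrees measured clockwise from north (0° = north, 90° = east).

270°

The pressure-gradient force points toward the south (bearing 180°).
Geostrophic balance: in the Northern Hemisphere the Coriolis force deflects motion to the right, so the geostrophic wind blows 90° to the right of the pressure-gradient force (low pressure on the left).
Rotating 180° by 90° clockwise gives 270° — the wind blows toward the west.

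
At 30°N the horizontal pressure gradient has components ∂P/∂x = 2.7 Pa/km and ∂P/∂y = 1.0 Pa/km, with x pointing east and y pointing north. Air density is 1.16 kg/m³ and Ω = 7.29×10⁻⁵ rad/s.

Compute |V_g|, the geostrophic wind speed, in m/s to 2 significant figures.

34 m/s

Coriolis parameter at 30°N:
f = 2Ω sin φ = 2 × 7.29×10⁻⁵ × sin 30° = 7.29×10⁻⁵ s⁻¹
Component geostrophic relations (x east, y north):
u_g = −(1/(fρ)) ∂P/∂y,  v_g = (1/(fρ)) ∂P/∂x
u_g = −(1.0×10⁻³)/(7.29×10⁻⁵ × 1.16) = −11.8 m/s;  v_g = (2.7×10⁻³)/(7.29×10⁻⁵ × 1.16) = 31.9 m/s
|V_g| = √(u_g² + v_g²) = 34.0 m/s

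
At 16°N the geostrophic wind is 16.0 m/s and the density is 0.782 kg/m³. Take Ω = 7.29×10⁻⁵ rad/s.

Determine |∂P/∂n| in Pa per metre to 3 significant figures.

5.03×10⁻⁴ Pa/m

Coriolis parameter at 16°N:
f = 2Ω sin φ = 2 × 7.29×10⁻⁵ × sin 16° = 4.02×10⁻⁵ s⁻¹
Geostrophic balance rearranged: |∂P/∂n| = f ρ V_g
|∂P/∂n| = 4.02×10⁻⁵ × 0.782 × 16.0 = 5.03×10⁻⁴ Pa/m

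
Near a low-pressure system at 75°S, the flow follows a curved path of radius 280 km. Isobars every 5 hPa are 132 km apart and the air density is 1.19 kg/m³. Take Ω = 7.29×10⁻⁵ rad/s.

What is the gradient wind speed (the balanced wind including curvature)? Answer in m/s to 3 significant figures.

Coriolis parameter at 75°S:
f = 2Ω sin φ = 2 × 7.29×10⁻⁵ × sin 75° = 1.41×10⁻⁴ s⁻¹
Pressure gradient: |∂P/∂n| = 500 Pa / 132000 m = 3.79×10⁻³ Pa/m
Geostrophic speed: V_g = |∂P/∂n|/(fρ) = 3.79×10⁻³/(1.41×10⁻⁴ × 1.19) = 22.6 m/s
Around a low, centrifugal force acts outward with Coriolis, so pressure-gradient force balances both:
(1/ρ)|∂P/∂n| = fV + V²/R  →  V² + fR·V − fR·V_g = 0
With fR = 1.41×10⁻⁴ × 280×10³ m = 39.4 m/s:
V = [−fR + √((fR)² + 4 fR V_g)]/2 = [−39.4 + √(39.4² + 4×39.4×22.6)]/2 = 16.1 m/s
Subgeostrophic (V < V_g = 22.6 m/s), as expected around a low.

16.1 m/s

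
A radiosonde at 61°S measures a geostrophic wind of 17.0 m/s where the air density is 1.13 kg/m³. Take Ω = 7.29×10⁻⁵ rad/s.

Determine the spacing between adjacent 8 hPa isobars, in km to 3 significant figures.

327 km

Coriolis parameter at 61°S:
f = 2Ω sin φ = 2 × 7.29×10⁻⁵ × sin 61° = 1.28×10⁻⁴ s⁻¹
Geostrophic balance rearranged: |∂P/∂n| = f ρ V_g
|∂P/∂n| = 1.28×10⁻⁴ × 1.13 × 17.0 = 2.45×10⁻³ Pa/m
Isobar spacing: Δn = ΔP/|∂P/∂n| = 800 Pa / 2.45×10⁻³ Pa/m = 326577 m ≈ 327 km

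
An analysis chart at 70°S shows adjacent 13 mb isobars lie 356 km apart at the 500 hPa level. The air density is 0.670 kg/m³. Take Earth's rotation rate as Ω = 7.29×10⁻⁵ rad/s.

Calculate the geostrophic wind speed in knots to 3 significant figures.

Coriolis parameter at 70°S:
f = 2Ω sin φ = 2 × 7.29×10⁻⁵ × sin 70° = 1.37×10⁻⁴ s⁻¹
Pressure gradient: |∂P/∂n| = 1300 Pa / 356000 m = 3.65×10⁻³ Pa/m
Geostrophic balance (pressure-gradient force = Coriolis force):
V_g = (1/(fρ)) |∂P/∂n| = 3.65×10⁻³ / (1.37×10⁻⁴ × 0.670) = 39.8 m/s
Converting: 39.8 m/s × 1.944 = 77.3 knots

77.3 knots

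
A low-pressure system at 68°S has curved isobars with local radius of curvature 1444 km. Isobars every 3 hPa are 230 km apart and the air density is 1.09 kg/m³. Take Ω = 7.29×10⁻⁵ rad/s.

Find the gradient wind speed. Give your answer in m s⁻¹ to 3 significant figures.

8.48 m s⁻¹

Coriolis parameter at 68°S:
f = 2Ω sin φ = 2 × 7.29×10⁻⁵ × sin 68° = 1.35×10⁻⁴ s⁻¹
Pressure gradient: |∂P/∂n| = 300 Pa / 230000 m = 1.30×10⁻³ Pa/m
Geostrophic speed: V_g = |∂P/∂n|/(fρ) = 1.30×10⁻³/(1.35×10⁻⁴ × 1.09) = 8.85 m/s
Around a low, centrifugal force acts outward with Coriolis, so pressure-gradient force balances both:
(1/ρ)|∂P/∂n| = fV + V²/R  →  V² + fR·V − fR·V_g = 0
With fR = 1.35×10⁻⁴ × 1444×10³ m = 195 m/s:
V = [−fR + √((fR)² + 4 fR V_g)]/2 = [−195 + √(195² + 4×195×8.85)]/2 = 8.48 m/s
Subgeostrophic (V < V_g = 8.85 m/s), as expected around a low.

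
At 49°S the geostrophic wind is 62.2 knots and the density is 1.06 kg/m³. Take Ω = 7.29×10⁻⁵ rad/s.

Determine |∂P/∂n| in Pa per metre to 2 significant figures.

3.7×10⁻³ Pa/m

Coriolis parameter at 49°S:
f = 2Ω sin φ = 2 × 7.29×10⁻⁵ × sin 49° = 1.10×10⁻⁴ s⁻¹
Wind speed in SI: 62.2 knots = 32.0 m/s
Geostrophic balance rearranged: |∂P/∂n| = f ρ V_g
|∂P/∂n| = 1.10×10⁻⁴ × 1.06 × 32.0 = 3.73×10⁻³ Pa/m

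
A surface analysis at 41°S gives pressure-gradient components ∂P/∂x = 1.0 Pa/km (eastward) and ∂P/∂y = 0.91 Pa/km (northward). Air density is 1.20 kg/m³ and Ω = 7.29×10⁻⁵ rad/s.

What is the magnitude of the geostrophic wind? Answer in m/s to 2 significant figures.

12 m/s

Coriolis parameter at 41°S:
f = 2Ω sin φ = 2 × 7.29×10⁻⁵ × sin 41° = 9.57×10⁻⁵ s⁻¹
In the Southern Hemisphere f is negative: f = −9.57×10⁻⁵ s⁻¹.
Component geostrophic relations (x east, y north):
u_g = −(1/(fρ)) ∂P/∂y,  v_g = (1/(fρ)) ∂P/∂x
u_g = −(0.91×10⁻³)/(−9.57×10⁻⁵ × 1.20) = 7.93 m/s;  v_g = (1.0×10⁻³)/(−9.57×10⁻⁵ × 1.20) = −8.71 m/s
|V_g| = √(u_g² + v_g²) = 11.8 m/s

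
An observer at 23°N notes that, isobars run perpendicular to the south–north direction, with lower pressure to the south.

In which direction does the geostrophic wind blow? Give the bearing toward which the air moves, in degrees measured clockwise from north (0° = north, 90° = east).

The pressure-gradient force points toward the south (bearing 180°).
Geostrophic balance: in the Northern Hemisphere the Coriolis force deflects motion to the right, so the geostrophic wind blows 90° to the right of the pressure-gradient force (low pressure on the left).
Rotating 180° by 90° clockwise gives 270° — the wind blows toward the west.

270°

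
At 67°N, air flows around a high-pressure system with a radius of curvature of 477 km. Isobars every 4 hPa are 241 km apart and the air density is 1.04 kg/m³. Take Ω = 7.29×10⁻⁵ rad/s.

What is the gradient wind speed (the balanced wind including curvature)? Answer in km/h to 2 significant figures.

Coriolis parameter at 67°N:
f = 2Ω sin φ = 2 × 7.29×10⁻⁵ × sin 67° = 1.34×10⁻⁴ s⁻¹
Pressure gradient: |∂P/∂n| = 400 Pa / 241000 m = 1.66×10⁻³ Pa/m
Geostrophic speed: V_g = |∂P/∂n|/(fρ) = 1.66×10⁻³/(1.34×10⁻⁴ × 1.04) = 11.9 m/s
Around a high, pressure-gradient force acts outward with centrifugal, so Coriolis balances both:
fV = (1/ρ)|∂P/∂n| + V²/R  →  V² − fR·V + fR·V_g = 0
With fR = 1.34×10⁻⁴ × 477×10³ m = 64.0 m/s:
V = [fR − √((fR)² − 4 fR V_g)]/2 = [64.0 − √(64.0² − 4×64.0×11.9)]/2 = 15.8 m/s
Supergeostrophic (V > V_g = 11.9 m/s), as expected around a high.
Converting: 15.8 m/s × 3.6 = 57 km/h

57 km/h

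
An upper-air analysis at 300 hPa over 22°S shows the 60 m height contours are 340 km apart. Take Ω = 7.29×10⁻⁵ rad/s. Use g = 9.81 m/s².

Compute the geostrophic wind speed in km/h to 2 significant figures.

Coriolis parameter at 22°S:
f = 2Ω sin φ = 2 × 7.29×10⁻⁵ × sin 22° = 5.46×10⁻⁵ s⁻¹
Height gradient: |∂Z/∂n| = 60 m / 340000 m = 1.76×10⁻⁴
On a pressure surface, geostrophic balance gives V_g = (g/f)|∂Z/∂n|:
V_g = 9.81 × 1.76×10⁻⁴ / 5.46×10⁻⁵ = 31.7 m/s
Converting: 31.7 m/s × 3.6 = 110 km/h

110 km/h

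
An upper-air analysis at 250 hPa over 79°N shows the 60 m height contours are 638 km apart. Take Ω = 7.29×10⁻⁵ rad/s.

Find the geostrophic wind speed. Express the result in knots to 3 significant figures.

Coriolis parameter at 79°N:
f = 2Ω sin φ = 2 × 7.29×10⁻⁵ × sin 79° = 1.43×10⁻⁴ s⁻¹
Height gradient: |∂Z/∂n| = 60 m / 638000 m = 9.40×10⁻⁵
On a pressure surface, geostrophic balance gives V_g = (g/f)|∂Z/∂n|:
V_g = 9.81 × 9.40×10⁻⁵ / 1.43×10⁻⁴ = 6.45 m/s
Converting: 6.45 m/s × 1.944 = 12.5 knots

12.5 knots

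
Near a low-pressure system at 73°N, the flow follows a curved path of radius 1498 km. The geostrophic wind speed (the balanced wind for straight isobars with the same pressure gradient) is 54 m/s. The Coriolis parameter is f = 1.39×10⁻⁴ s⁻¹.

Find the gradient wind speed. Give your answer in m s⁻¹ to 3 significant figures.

44.5 m s⁻¹

Around a low, centrifugal force acts outward with Coriolis, so pressure-gradient force balances both:
(1/ρ)|∂P/∂n| = fV + V²/R  →  V² + fR·V − fR·V_g = 0
With fR = 1.39×10⁻⁴ × 1498×10³ m = 208 m/s:
V = [−fR + √((fR)² + 4 fR V_g)]/2 = [−208 + √(208² + 4×208×54)]/2 = 44.5 m/s
Subgeostrophic (V < V_g = 54 m/s), as expected around a low.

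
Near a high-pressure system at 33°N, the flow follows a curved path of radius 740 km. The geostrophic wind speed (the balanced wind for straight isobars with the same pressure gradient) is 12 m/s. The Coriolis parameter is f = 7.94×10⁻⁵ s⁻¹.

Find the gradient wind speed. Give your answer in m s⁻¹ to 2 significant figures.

17 m s⁻¹

Around a high, pressure-gradient force acts outward with centrifugal, so Coriolis balances both:
fV = (1/ρ)|∂P/∂n| + V²/R  →  V² − fR·V + fR·V_g = 0
With fR = 7.94×10⁻⁵ × 740×10³ m = 58.8 m/s:
V = [fR − √((fR)² − 4 fR V_g)]/2 = [58.8 − √(58.8² − 4×58.8×12)]/2 = 16.8 m/s
Supergeostrophic (V > V_g = 12 m/s), as expected around a high.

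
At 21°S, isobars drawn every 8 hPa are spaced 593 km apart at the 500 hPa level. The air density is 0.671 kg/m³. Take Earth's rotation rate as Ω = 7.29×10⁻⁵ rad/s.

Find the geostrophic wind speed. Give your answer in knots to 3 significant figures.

74.8 knots

Coriolis parameter at 21°S:
f = 2Ω sin φ = 2 × 7.29×10⁻⁵ × sin 21° = 5.23×10⁻⁵ s⁻¹
Pressure gradient: |∂P/∂n| = 800 Pa / 593000 m = 1.35×10⁻³ Pa/m
Geostrophic balance (pressure-gradient force = Coriolis force):
V_g = (1/(fρ)) |∂P/∂n| = 1.35×10⁻³ / (5.23×10⁻⁵ × 0.671) = 38.5 m/s
Converting: 38.5 m/s × 1.944 = 74.8 knots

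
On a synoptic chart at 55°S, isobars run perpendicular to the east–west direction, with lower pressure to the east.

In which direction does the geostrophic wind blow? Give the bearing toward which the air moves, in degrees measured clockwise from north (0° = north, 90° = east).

000°

The pressure-gradient force points toward the east (bearing 090°).
Geostrophic balance: in the Southern Hemisphere the Coriolis force deflects motion to the left, so the geostrophic wind blows 90° to the left of the pressure-gradient force (low pressure on the right).
Rotating 090° by 90° counterclockwise gives 000° — the wind blows toward the north.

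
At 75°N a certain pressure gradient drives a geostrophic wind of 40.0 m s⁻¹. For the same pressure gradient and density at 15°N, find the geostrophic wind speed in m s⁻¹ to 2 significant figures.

150 m s⁻¹

With the same pressure gradient and density, V_g ∝ 1/f ∝ 1/sin φ.
V₂ = V₁ · sin φ₁ / sin φ₂ = 40.0 × sin 75° / sin 15°
V₂ = 40.0 × 0.9659/0.2588 = 150 m s⁻¹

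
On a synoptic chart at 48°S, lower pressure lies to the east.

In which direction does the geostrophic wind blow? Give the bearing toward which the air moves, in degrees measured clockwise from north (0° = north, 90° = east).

000°

The pressure-gradient force points toward the east (bearing 090°).
Geostrophic balance: in the Southern Hemisphere the Coriolis force deflects motion to the left, so the geostrophic wind blows 90° to the left of the pressure-gradient force (low pressure on the right).
Rotating 090° by 90° counterclockwise gives 000° — the wind blows toward the north.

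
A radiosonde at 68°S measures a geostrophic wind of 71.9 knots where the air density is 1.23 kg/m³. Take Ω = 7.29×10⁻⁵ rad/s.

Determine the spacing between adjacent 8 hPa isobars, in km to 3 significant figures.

130 km

Coriolis parameter at 68°S:
f = 2Ω sin φ = 2 × 7.29×10⁻⁵ × sin 68° = 1.35×10⁻⁴ s⁻¹
Wind speed in SI: 71.9 knots = 37.0 m/s
Geostrophic balance rearranged: |∂P/∂n| = f ρ V_g
|∂P/∂n| = 1.35×10⁻⁴ × 1.23 × 37.0 = 6.15×10⁻³ Pa/m
Isobar spacing: Δn = ΔP/|∂P/∂n| = 800 Pa / 6.15×10⁻³ Pa/m = 130075 m ≈ 130 km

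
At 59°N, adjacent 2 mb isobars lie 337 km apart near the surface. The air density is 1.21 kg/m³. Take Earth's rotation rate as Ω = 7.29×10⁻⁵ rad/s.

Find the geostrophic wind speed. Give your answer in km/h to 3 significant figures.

Coriolis parameter at 59°N:
f = 2Ω sin φ = 2 × 7.29×10⁻⁵ × sin 59° = 1.25×10⁻⁴ s⁻¹
Pressure gradient: |∂P/∂n| = 200 Pa / 337000 m = 5.93×10⁻⁴ Pa/m
Geostrophic balance (pressure-gradient force = Coriolis force):
V_g = (1/(fρ)) |∂P/∂n| = 5.93×10⁻⁴ / (1.25×10⁻⁴ × 1.21) = 3.92 m/s
Converting: 3.92 m/s × 3.6 = 14.1 km/h

14.1 km/h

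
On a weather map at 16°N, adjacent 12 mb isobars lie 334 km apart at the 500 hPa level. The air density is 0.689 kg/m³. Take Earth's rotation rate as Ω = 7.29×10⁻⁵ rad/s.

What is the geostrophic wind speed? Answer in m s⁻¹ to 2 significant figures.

130 m s⁻¹

Coriolis parameter at 16°N:
f = 2Ω sin φ = 2 × 7.29×10⁻⁵ × sin 16° = 4.02×10⁻⁵ s⁻¹
Pressure gradient: |∂P/∂n| = 1200 Pa / 334000 m = 3.59×10⁻³ Pa/m
Geostrophic balance (pressure-gradient force = Coriolis force):
V_g = (1/(fρ)) |∂P/∂n| = 3.59×10⁻³ / (4.02×10⁻⁵ × 0.689) = 130 m/s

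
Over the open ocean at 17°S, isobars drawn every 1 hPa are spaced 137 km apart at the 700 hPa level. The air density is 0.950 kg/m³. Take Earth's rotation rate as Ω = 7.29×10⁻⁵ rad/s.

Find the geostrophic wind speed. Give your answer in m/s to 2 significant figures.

18 m/s

Coriolis parameter at 17°S:
f = 2Ω sin φ = 2 × 7.29×10⁻⁵ × sin 17° = 4.26×10⁻⁵ s⁻¹
Pressure gradient: |∂P/∂n| = 100 Pa / 137000 m = 7.30×10⁻⁴ Pa/m
Geostrophic balance (pressure-gradient force = Coriolis force):
V_g = (1/(fρ)) |∂P/∂n| = 7.30×10⁻⁴ / (4.26×10⁻⁵ × 0.950) = 18.0 m/s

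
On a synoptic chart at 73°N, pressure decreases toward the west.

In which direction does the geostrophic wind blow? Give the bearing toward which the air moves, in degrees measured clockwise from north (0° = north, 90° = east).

The pressure-gradient force points toward the west (bearing 270°).
Geostrophic balance: in the Northern Hemisphere the Coriolis force deflects motion to the right, so the geostrophic wind blows 90° to the right of the pressure-gradient force (low pressure on the left).
Rotating 270° by 90° clockwise gives 000° — the wind blows toward the north.

000°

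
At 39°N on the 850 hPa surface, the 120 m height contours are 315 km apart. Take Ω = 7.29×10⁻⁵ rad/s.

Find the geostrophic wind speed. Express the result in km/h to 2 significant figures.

Coriolis parameter at 39°N:
f = 2Ω sin φ = 2 × 7.29×10⁻⁵ × sin 39° = 9.18×10⁻⁵ s⁻¹
Height gradient: |∂Z/∂n| = 120 m / 315000 m = 3.81×10⁻⁴
On a pressure surface, geostrophic balance gives V_g = (g/f)|∂Z/∂n|:
V_g = 9.81 × 3.81×10⁻⁴ / 9.18×10⁻⁵ = 40.7 m/s
Converting: 40.7 m/s × 3.6 = 150 km/h

150 km/h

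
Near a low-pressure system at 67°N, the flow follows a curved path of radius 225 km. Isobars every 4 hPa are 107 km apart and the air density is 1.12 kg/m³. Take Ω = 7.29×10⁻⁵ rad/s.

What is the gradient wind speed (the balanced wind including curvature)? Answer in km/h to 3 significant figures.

Coriolis parameter at 67°N:
f = 2Ω sin φ = 2 × 7.29×10⁻⁵ × sin 67° = 1.34×10⁻⁴ s⁻¹
Pressure gradient: |∂P/∂n| = 400 Pa / 107000 m = 3.74×10⁻³ Pa/m
Geostrophic speed: V_g = |∂P/∂n|/(fρ) = 3.74×10⁻³/(1.34×10⁻⁴ × 1.12) = 24.9 m/s
Around a low, centrifugal force acts outward with Coriolis, so pressure-gradient force balances both:
(1/ρ)|∂P/∂n| = fV + V²/R  →  V² + fR·V − fR·V_g = 0
With fR = 1.34×10⁻⁴ × 225×10³ m = 30.2 m/s:
V = [−fR + √((fR)² + 4 fR V_g)]/2 = [−30.2 + √(30.2² + 4×30.2×24.9)]/2 = 16.2 m/s
Subgeostrophic (V < V_g = 24.9 m/s), as expected around a low.
Converting: 16.2 m/s × 3.6 = 58.3 km/h

58.3 km/h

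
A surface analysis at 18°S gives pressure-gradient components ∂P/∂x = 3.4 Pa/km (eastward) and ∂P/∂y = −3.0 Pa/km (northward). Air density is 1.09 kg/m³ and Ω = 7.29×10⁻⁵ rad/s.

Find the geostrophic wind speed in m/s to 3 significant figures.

Coriolis parameter at 18°S:
f = 2Ω sin φ = 2 × 7.29×10⁻⁵ × sin 18° = 4.51×10⁻⁵ s⁻¹
In the Southern Hemisphere f is negative: f = −4.51×10⁻⁵ s⁻¹.
Component geostrophic relations (x east, y north):
u_g = −(1/(fρ)) ∂P/∂y,  v_g = (1/(fρ)) ∂P/∂x
u_g = −(−3.0×10⁻³)/(−4.51×10⁻⁵ × 1.09) = −61.1 m/s;  v_g = (3.4×10⁻³)/(−4.51×10⁻⁵ × 1.09) = −69.2 m/s
|V_g| = √(u_g² + v_g²) = 92.3 m/s

92.3 m/s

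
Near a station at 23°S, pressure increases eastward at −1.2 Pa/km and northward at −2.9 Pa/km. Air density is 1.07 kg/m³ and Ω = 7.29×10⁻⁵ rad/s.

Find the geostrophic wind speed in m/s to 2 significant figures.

51 m/s

Coriolis parameter at 23°S:
f = 2Ω sin φ = 2 × 7.29×10⁻⁵ × sin 23° = 5.70×10⁻⁵ s⁻¹
In the Southern Hemisphere f is negative: f = −5.70×10⁻⁵ s⁻¹.
Component geostrophic relations (x east, y north):
u_g = −(1/(fρ)) ∂P/∂y,  v_g = (1/(fρ)) ∂P/∂x
u_g = −(−2.9×10⁻³)/(−5.70×10⁻⁵ × 1.07) = −47.6 m/s;  v_g = (−1.2×10⁻³)/(−5.70×10⁻⁵ × 1.07) = 19.7 m/s
|V_g| = √(u_g² + v_g²) = 51.5 m/s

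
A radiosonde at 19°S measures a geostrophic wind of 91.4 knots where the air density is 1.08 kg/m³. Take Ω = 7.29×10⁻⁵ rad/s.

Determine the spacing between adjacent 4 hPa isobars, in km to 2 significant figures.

Coriolis parameter at 19°S:
f = 2Ω sin φ = 2 × 7.29×10⁻⁵ × sin 19° = 4.75×10⁻⁵ s⁻¹
Wind speed in SI: 91.4 knots = 47.0 m/s
Geostrophic balance rearranged: |∂P/∂n| = f ρ V_g
|∂P/∂n| = 4.75×10⁻⁵ × 1.08 × 47.0 = 2.41×10⁻³ Pa/m
Isobar spacing: Δn = ΔP/|∂P/∂n| = 400 Pa / 2.41×10⁻³ Pa/m = 165941 m ≈ 170 km

170 km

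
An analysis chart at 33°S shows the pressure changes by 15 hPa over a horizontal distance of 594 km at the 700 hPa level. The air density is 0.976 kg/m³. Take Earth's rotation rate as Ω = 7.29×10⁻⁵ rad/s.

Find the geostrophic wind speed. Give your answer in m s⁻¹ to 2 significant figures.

33 m s⁻¹

Coriolis parameter at 33°S:
f = 2Ω sin φ = 2 × 7.29×10⁻⁵ × sin 33° = 7.94×10⁻⁵ s⁻¹
Pressure gradient: |∂P/∂n| = 1500 Pa / 594000 m = 2.53×10⁻³ Pa/m
Geostrophic balance (pressure-gradient force = Coriolis force):
V_g = (1/(fρ)) |∂P/∂n| = 2.53×10⁻³ / (7.94×10⁻⁵ × 0.976) = 32.6 m/s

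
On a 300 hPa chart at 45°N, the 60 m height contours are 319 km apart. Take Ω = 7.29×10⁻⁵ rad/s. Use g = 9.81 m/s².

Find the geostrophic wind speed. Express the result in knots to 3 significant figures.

34.8 knots

Coriolis parameter at 45°N:
f = 2Ω sin φ = 2 × 7.29×10⁻⁵ × sin 45° = 1.03×10⁻⁴ s⁻¹
Height gradient: |∂Z/∂n| = 60 m / 319000 m = 1.88×10⁻⁴
On a pressure surface, geostrophic balance gives V_g = (g/f)|∂Z/∂n|:
V_g = 9.81 × 1.88×10⁻⁴ / 1.03×10⁻⁴ = 17.9 m/s
Converting: 17.9 m/s × 1.944 = 34.8 knots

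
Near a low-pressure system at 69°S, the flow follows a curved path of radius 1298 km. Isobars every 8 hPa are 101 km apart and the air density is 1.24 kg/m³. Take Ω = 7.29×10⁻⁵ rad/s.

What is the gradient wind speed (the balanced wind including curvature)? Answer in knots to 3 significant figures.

Coriolis parameter at 69°S:
f = 2Ω sin φ = 2 × 7.29×10⁻⁵ × sin 69° = 1.36×10⁻⁴ s⁻¹
Pressure gradient: |∂P/∂n| = 800 Pa / 101000 m = 7.92×10⁻³ Pa/m
Geostrophic speed: V_g = |∂P/∂n|/(fρ) = 7.92×10⁻³/(1.36×10⁻⁴ × 1.24) = 46.9 m/s
Around a low, centrifugal force acts outward with Coriolis, so pressure-gradient force balances both:
(1/ρ)|∂P/∂n| = fV + V²/R  →  V² + fR·V − fR·V_g = 0
With fR = 1.36×10⁻⁴ × 1298×10³ m = 177 m/s:
V = [−fR + √((fR)² + 4 fR V_g)]/2 = [−177 + √(177² + 4×177×46.9)]/2 = 38.5 m/s
Subgeostrophic (V < V_g = 46.9 m/s), as expected around a low.
Converting: 38.5 m/s × 1.944 = 74.9 knots

74.9 knots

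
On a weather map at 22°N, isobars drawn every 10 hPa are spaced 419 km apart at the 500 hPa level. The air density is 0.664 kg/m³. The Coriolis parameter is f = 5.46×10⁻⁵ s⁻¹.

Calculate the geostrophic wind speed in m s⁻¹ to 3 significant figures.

Pressure gradient: |∂P/∂n| = 1000 Pa / 419000 m = 2.39×10⁻³ Pa/m
Geostrophic balance (pressure-gradient force = Coriolis force):
V_g = (1/(fρ)) |∂P/∂n| = 2.39×10⁻³ / (5.46×10⁻⁵ × 0.664) = 65.8 m/s

65.8 m s⁻¹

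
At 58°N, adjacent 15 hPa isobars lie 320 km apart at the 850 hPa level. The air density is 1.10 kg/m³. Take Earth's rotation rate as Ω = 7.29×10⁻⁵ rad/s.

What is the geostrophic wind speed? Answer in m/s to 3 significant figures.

Coriolis parameter at 58°N:
f = 2Ω sin φ = 2 × 7.29×10⁻⁵ × sin 58° = 1.24×10⁻⁴ s⁻¹
Pressure gradient: |∂P/∂n| = 1500 Pa / 320000 m = 4.69×10⁻³ Pa/m
Geostrophic balance (pressure-gradient force = Coriolis force):
V_g = (1/(fρ)) |∂P/∂n| = 4.69×10⁻³ / (1.24×10⁻⁴ × 1.10) = 34.5 m/s

34.5 m/s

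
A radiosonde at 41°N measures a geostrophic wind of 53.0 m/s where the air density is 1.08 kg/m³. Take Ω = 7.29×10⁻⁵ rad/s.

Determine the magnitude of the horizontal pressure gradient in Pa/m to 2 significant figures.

Coriolis parameter at 41°N:
f = 2Ω sin φ = 2 × 7.29×10⁻⁵ × sin 41° = 9.57×10⁻⁵ s⁻¹
Geostrophic balance rearranged: |∂P/∂n| = f ρ V_g
|∂P/∂n| = 9.57×10⁻⁵ × 1.08 × 53.0 = 5.48×10⁻³ Pa/m

5.5×10⁻³ Pa/m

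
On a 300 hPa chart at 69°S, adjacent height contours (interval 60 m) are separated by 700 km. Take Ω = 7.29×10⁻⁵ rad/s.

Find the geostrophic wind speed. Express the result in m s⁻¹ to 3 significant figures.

Coriolis parameter at 69°S:
f = 2Ω sin φ = 2 × 7.29×10⁻⁵ × sin 69° = 1.36×10⁻⁴ s⁻¹
Height gradient: |∂Z/∂n| = 60 m / 700000 m = 8.57×10⁻⁵
On a pressure surface, geostrophic balance gives V_g = (g/f)|∂Z/∂n|:
V_g = 9.81 × 8.57×10⁻⁵ / 1.36×10⁻⁴ = 6.18 m/s

6.18 m s⁻¹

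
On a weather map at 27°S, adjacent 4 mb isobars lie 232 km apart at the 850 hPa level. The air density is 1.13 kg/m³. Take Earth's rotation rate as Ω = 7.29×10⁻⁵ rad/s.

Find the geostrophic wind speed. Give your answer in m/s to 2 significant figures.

Coriolis parameter at 27°S:
f = 2Ω sin φ = 2 × 7.29×10⁻⁵ × sin 27° = 6.62×10⁻⁵ s⁻¹
Pressure gradient: |∂P/∂n| = 400 Pa / 232000 m = 1.72×10⁻³ Pa/m
Geostrophic balance (pressure-gradient force = Coriolis force):
V_g = (1/(fρ)) |∂P/∂n| = 1.72×10⁻³ / (6.62×10⁻⁵ × 1.13) = 23.1 m/s

23 m/s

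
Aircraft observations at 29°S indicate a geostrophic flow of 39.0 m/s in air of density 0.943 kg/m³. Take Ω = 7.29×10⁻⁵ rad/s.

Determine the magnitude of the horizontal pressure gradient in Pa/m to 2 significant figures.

Coriolis parameter at 29°S:
f = 2Ω sin φ = 2 × 7.29×10⁻⁵ × sin 29° = 7.07×10⁻⁵ s⁻¹
Geostrophic balance rearranged: |∂P/∂n| = f ρ V_g
|∂P/∂n| = 7.07×10⁻⁵ × 0.943 × 39.0 = 2.60×10⁻³ Pa/m

2.6×10⁻³ Pa/m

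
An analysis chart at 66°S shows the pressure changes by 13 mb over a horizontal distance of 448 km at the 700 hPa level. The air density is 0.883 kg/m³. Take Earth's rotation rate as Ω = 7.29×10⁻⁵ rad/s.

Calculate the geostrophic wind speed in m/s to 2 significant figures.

25 m/s

Coriolis parameter at 66°S:
f = 2Ω sin φ = 2 × 7.29×10⁻⁵ × sin 66° = 1.33×10⁻⁴ s⁻¹
Pressure gradient: |∂P/∂n| = 1300 Pa / 448000 m = 2.90×10⁻³ Pa/m
Geostrophic balance (pressure-gradient force = Coriolis force):
V_g = (1/(fρ)) |∂P/∂n| = 2.90×10⁻³ / (1.33×10⁻⁴ × 0.883) = 24.7 m/s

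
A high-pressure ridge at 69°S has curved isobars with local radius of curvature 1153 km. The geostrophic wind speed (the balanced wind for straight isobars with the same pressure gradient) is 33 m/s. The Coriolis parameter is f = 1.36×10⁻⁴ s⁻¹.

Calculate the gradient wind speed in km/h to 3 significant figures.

170 km/h

Around a high, pressure-gradient force acts outward with centrifugal, so Coriolis balances both:
fV = (1/ρ)|∂P/∂n| + V²/R  →  V² − fR·V + fR·V_g = 0
With fR = 1.36×10⁻⁴ × 1153×10³ m = 157 m/s:
V = [fR − √((fR)² − 4 fR V_g)]/2 = [157 − √(157² − 4×157×33)]/2 = 47.2 m/s
Supergeostrophic (V > V_g = 33 m/s), as expected around a high.
Converting: 47.2 m/s × 3.6 = 170 km/h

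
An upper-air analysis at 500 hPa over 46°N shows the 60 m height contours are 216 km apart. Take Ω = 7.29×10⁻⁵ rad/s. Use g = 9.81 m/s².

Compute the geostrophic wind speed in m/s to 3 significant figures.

26.0 m/s

Coriolis parameter at 46°N:
f = 2Ω sin φ = 2 × 7.29×10⁻⁵ × sin 46° = 1.05×10⁻⁴ s⁻¹
Height gradient: |∂Z/∂n| = 60 m / 216000 m = 2.78×10⁻⁴
On a pressure surface, geostrophic balance gives V_g = (g/f)|∂Z/∂n|:
V_g = 9.81 × 2.78×10⁻⁴ / 1.05×10⁻⁴ = 26.0 m/s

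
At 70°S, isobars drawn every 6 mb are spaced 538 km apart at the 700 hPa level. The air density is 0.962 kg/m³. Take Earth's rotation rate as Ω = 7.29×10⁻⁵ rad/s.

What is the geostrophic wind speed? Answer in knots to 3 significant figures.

Coriolis parameter at 70°S:
f = 2Ω sin φ = 2 × 7.29×10⁻⁵ × sin 70° = 1.37×10⁻⁴ s⁻¹
Pressure gradient: |∂P/∂n| = 600 Pa / 538000 m = 1.12×10⁻³ Pa/m
Geostrophic balance (pressure-gradient force = Coriolis force):
V_g = (1/(fρ)) |∂P/∂n| = 1.12×10⁻³ / (1.37×10⁻⁴ × 0.962) = 8.46 m/s
Converting: 8.46 m/s × 1.944 = 16.4 knots

16.4 knots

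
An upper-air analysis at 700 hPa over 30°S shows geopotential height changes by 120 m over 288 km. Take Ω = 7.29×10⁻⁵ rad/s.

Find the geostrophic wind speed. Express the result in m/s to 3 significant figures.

Coriolis parameter at 30°S:
f = 2Ω sin φ = 2 × 7.29×10⁻⁵ × sin 30° = 7.29×10⁻⁵ s⁻¹
Height gradient: |∂Z/∂n| = 120 m / 288000 m = 4.17×10⁻⁴
On a pressure surface, geostrophic balance gives V_g = (g/f)|∂Z/∂n|:
V_g = 9.81 × 4.17×10⁻⁴ / 7.29×10⁻⁵ = 56.1 m/s

56.1 m/s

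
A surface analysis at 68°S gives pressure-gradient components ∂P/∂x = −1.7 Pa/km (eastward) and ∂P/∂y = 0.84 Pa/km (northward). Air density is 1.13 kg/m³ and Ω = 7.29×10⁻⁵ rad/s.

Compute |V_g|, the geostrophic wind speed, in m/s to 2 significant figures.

12 m/s

Coriolis parameter at 68°S:
f = 2Ω sin φ = 2 × 7.29×10⁻⁵ × sin 68° = 1.35×10⁻⁴ s⁻¹
In the Southern Hemisphere f is negative: f = −1.35×10⁻⁴ s⁻¹.
Component geostrophic relations (x east, y north):
u_g = −(1/(fρ)) ∂P/∂y,  v_g = (1/(fρ)) ∂P/∂x
u_g = −(0.84×10⁻³)/(−1.35×10⁻⁴ × 1.13) = 5.50 m/s;  v_g = (−1.7×10⁻³)/(−1.35×10⁻⁴ × 1.13) = 11.1 m/s
|V_g| = √(u_g² + v_g²) = 12.4 m/s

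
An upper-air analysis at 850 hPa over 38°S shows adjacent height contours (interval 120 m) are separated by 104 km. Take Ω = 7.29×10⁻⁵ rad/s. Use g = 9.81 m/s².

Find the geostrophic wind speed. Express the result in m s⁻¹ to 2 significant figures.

130 m s⁻¹

Coriolis parameter at 38°S:
f = 2Ω sin φ = 2 × 7.29×10⁻⁵ × sin 38° = 8.98×10⁻⁵ s⁻¹
Height gradient: |∂Z/∂n| = 120 m / 104000 m = 1.15×10⁻³
On a pressure surface, geostrophic balance gives V_g = (g/f)|∂Z/∂n|:
V_g = 9.81 × 1.15×10⁻³ / 8.98×10⁻⁵ = 126 m/s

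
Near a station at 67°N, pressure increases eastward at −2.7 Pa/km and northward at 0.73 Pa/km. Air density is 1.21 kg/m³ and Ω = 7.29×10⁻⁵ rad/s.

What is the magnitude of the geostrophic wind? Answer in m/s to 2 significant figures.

17 m/s

Coriolis parameter at 67°N:
f = 2Ω sin φ = 2 × 7.29×10⁻⁵ × sin 67° = 1.34×10⁻⁴ s⁻¹
Component geostrophic relations (x east, y north):
u_g = −(1/(fρ)) ∂P/∂y,  v_g = (1/(fρ)) ∂P/∂x
u_g = −(0.73×10⁻³)/(1.34×10⁻⁴ × 1.21) = −4.50 m/s;  v_g = (−2.7×10⁻³)/(1.34×10⁻⁴ × 1.21) = −16.6 m/s
|V_g| = √(u_g² + v_g²) = 17.2 m/s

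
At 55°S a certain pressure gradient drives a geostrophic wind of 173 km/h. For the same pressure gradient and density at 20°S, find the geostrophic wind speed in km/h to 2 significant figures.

410 km/h

With the same pressure gradient and density, V_g ∝ 1/f ∝ 1/sin φ.
V₂ = V₁ · sin φ₁ / sin φ₂ = 173 × sin 55° / sin 20°
V₂ = 173 × 0.8192/0.3420 = 410 km/h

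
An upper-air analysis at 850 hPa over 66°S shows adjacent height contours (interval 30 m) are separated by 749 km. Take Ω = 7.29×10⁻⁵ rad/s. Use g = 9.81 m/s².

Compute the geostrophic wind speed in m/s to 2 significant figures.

Coriolis parameter at 66°S:
f = 2Ω sin φ = 2 × 7.29×10⁻⁵ × sin 66° = 1.33×10⁻⁴ s⁻¹
Height gradient: |∂Z/∂n| = 30 m / 749000 m = 4.01×10⁻⁵
On a pressure surface, geostrophic balance gives V_g = (g/f)|∂Z/∂n|:
V_g = 9.81 × 4.01×10⁻⁵ / 1.33×10⁻⁴ = 2.95 m/s

2.9 m/s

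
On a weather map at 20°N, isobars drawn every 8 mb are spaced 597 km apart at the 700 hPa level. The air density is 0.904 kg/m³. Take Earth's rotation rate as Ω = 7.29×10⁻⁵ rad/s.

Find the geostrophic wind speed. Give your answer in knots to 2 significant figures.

58 knots

Coriolis parameter at 20°N:
f = 2Ω sin φ = 2 × 7.29×10⁻⁵ × sin 20° = 4.99×10⁻⁵ s⁻¹
Pressure gradient: |∂P/∂n| = 800 Pa / 597000 m = 1.34×10⁻³ Pa/m
Geostrophic balance (pressure-gradient force = Coriolis force):
V_g = (1/(fρ)) |∂P/∂n| = 1.34×10⁻³ / (4.99×10⁻⁵ × 0.904) = 29.7 m/s
Converting: 29.7 m/s × 1.944 = 58 knots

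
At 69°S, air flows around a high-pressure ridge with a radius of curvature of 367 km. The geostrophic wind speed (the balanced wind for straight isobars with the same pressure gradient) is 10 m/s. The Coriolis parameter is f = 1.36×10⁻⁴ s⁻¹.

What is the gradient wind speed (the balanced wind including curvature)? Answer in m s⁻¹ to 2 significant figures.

Around a high, pressure-gradient force acts outward with centrifugal, so Coriolis balances both:
fV = (1/ρ)|∂P/∂n| + V²/R  →  V² − fR·V + fR·V_g = 0
With fR = 1.36×10⁻⁴ × 367×10³ m = 49.9 m/s:
V = [fR − √((fR)² − 4 fR V_g)]/2 = [49.9 − √(49.9² − 4×49.9×10)]/2 = 13.8 m/s
Supergeostrophic (V > V_g = 10 m/s), as expected around a high.

14 m s⁻¹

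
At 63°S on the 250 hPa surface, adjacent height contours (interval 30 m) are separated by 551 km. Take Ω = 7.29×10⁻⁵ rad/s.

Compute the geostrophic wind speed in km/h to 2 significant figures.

15 km/h

Coriolis parameter at 63°S:
f = 2Ω sin φ = 2 × 7.29×10⁻⁵ × sin 63° = 1.30×10⁻⁴ s⁻¹
Height gradient: |∂Z/∂n| = 30 m / 551000 m = 5.44×10⁻⁵
On a pressure surface, geostrophic balance gives V_g = (g/f)|∂Z/∂n|:
V_g = 9.81 × 5.44×10⁻⁵ / 1.30×10⁻⁴ = 4.11 m/s
Converting: 4.11 m/s × 3.6 = 15 km/h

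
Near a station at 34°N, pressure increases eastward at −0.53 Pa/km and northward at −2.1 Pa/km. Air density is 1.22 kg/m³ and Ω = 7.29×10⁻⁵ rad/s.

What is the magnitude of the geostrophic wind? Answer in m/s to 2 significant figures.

Coriolis parameter at 34°N:
f = 2Ω sin φ = 2 × 7.29×10⁻⁵ × sin 34° = 8.15×10⁻⁵ s⁻¹
Component geostrophic relations (x east, y north):
u_g = −(1/(fρ)) ∂P/∂y,  v_g = (1/(fρ)) ∂P/∂x
u_g = −(−2.1×10⁻³)/(8.15×10⁻⁵ × 1.22) = 21.1 m/s;  v_g = (−0.53×10⁻³)/(8.15×10⁻⁵ × 1.22) = −5.33 m/s
|V_g| = √(u_g² + v_g²) = 21.8 m/s

22 m/s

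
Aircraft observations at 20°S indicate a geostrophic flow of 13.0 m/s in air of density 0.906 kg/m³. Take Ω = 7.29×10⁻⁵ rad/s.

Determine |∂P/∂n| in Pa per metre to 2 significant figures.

5.9×10⁻⁴ Pa/m

Coriolis parameter at 20°S:
f = 2Ω sin φ = 2 × 7.29×10⁻⁵ × sin 20° = 4.99×10⁻⁵ s⁻¹
Geostrophic balance rearranged: |∂P/∂n| = f ρ V_g
|∂P/∂n| = 4.99×10⁻⁵ × 0.906 × 13.0 = 5.87×10⁻⁴ Pa/m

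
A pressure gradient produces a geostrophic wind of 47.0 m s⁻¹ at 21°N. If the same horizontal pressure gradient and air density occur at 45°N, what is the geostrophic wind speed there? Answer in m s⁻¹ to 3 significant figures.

23.8 m s⁻¹

With the same pressure gradient and density, V_g ∝ 1/f ∝ 1/sin φ.
V₂ = V₁ · sin φ₁ / sin φ₂ = 47.0 × sin 21° / sin 45°
V₂ = 47.0 × 0.3584/0.7071 = 23.8 m s⁻¹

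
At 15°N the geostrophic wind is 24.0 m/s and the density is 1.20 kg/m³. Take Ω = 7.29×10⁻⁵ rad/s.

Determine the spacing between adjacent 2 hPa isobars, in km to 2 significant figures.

Coriolis parameter at 15°N:
f = 2Ω sin φ = 2 × 7.29×10⁻⁵ × sin 15° = 3.77×10⁻⁵ s⁻¹
Geostrophic balance rearranged: |∂P/∂n| = f ρ V_g
|∂P/∂n| = 3.77×10⁻⁵ × 1.20 × 24.0 = 1.09×10⁻³ Pa/m
Isobar spacing: Δn = ΔP/|∂P/∂n| = 200 Pa / 1.09×10⁻³ Pa/m = 184028 m ≈ 180 km

180 km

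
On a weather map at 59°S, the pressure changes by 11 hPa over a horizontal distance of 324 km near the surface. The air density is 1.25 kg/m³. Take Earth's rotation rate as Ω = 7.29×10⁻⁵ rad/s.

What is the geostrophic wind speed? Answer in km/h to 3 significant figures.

Coriolis parameter at 59°S:
f = 2Ω sin φ = 2 × 7.29×10⁻⁵ × sin 59° = 1.25×10⁻⁴ s⁻¹
Pressure gradient: |∂P/∂n| = 1100 Pa / 324000 m = 3.40×10⁻³ Pa/m
Geostrophic balance (pressure-gradient force = Coriolis force):
V_g = (1/(fρ)) |∂P/∂n| = 3.40×10⁻³ / (1.25×10⁻⁴ × 1.25) = 21.7 m/s
Converting: 21.7 m/s × 3.6 = 78.2 km/h

78.2 km/h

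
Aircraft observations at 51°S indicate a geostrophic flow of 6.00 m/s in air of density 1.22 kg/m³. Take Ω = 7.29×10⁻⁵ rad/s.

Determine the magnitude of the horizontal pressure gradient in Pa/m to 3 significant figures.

8.29×10⁻⁴ Pa/m

Coriolis parameter at 51°S:
f = 2Ω sin φ = 2 × 7.29×10⁻⁵ × sin 51° = 1.13×10⁻⁴ s⁻¹
Geostrophic balance rearranged: |∂P/∂n| = f ρ V_g
|∂P/∂n| = 1.13×10⁻⁴ × 1.22 × 6.00 = 8.29×10⁻⁴ Pa/m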